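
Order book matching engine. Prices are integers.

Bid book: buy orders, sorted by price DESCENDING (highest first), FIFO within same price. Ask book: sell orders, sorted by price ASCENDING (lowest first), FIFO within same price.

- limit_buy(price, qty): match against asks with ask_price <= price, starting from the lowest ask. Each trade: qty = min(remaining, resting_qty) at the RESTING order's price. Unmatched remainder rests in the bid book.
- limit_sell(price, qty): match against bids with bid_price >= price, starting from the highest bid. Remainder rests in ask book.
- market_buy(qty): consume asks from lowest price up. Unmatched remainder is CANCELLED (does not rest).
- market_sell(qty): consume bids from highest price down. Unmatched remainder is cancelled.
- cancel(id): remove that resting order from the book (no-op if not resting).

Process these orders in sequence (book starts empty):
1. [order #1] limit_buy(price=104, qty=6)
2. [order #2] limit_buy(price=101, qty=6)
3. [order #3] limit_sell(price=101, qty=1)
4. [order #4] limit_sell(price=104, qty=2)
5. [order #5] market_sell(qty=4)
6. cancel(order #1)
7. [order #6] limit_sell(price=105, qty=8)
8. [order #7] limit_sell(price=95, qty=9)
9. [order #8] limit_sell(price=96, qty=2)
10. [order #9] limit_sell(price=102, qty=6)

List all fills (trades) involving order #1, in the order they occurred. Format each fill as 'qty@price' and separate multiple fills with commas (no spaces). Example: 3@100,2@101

Answer: 1@104,2@104,3@104

Derivation:
After op 1 [order #1] limit_buy(price=104, qty=6): fills=none; bids=[#1:6@104] asks=[-]
After op 2 [order #2] limit_buy(price=101, qty=6): fills=none; bids=[#1:6@104 #2:6@101] asks=[-]
After op 3 [order #3] limit_sell(price=101, qty=1): fills=#1x#3:1@104; bids=[#1:5@104 #2:6@101] asks=[-]
After op 4 [order #4] limit_sell(price=104, qty=2): fills=#1x#4:2@104; bids=[#1:3@104 #2:6@101] asks=[-]
After op 5 [order #5] market_sell(qty=4): fills=#1x#5:3@104 #2x#5:1@101; bids=[#2:5@101] asks=[-]
After op 6 cancel(order #1): fills=none; bids=[#2:5@101] asks=[-]
After op 7 [order #6] limit_sell(price=105, qty=8): fills=none; bids=[#2:5@101] asks=[#6:8@105]
After op 8 [order #7] limit_sell(price=95, qty=9): fills=#2x#7:5@101; bids=[-] asks=[#7:4@95 #6:8@105]
After op 9 [order #8] limit_sell(price=96, qty=2): fills=none; bids=[-] asks=[#7:4@95 #8:2@96 #6:8@105]
After op 10 [order #9] limit_sell(price=102, qty=6): fills=none; bids=[-] asks=[#7:4@95 #8:2@96 #9:6@102 #6:8@105]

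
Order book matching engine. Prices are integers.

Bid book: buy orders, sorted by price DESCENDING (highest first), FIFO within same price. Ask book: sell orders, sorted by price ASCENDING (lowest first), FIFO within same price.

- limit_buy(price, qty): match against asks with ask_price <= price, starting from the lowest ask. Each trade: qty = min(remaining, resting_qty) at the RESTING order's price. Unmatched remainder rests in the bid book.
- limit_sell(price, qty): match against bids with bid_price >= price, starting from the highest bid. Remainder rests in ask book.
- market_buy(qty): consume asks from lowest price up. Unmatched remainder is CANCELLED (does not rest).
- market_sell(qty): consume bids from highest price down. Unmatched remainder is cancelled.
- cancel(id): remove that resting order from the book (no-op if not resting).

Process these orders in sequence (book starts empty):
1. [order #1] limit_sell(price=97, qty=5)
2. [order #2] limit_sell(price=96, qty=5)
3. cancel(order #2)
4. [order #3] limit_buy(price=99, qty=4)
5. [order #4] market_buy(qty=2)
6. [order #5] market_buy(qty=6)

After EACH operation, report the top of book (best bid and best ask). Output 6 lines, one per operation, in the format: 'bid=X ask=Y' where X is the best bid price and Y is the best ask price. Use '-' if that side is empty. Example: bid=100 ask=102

After op 1 [order #1] limit_sell(price=97, qty=5): fills=none; bids=[-] asks=[#1:5@97]
After op 2 [order #2] limit_sell(price=96, qty=5): fills=none; bids=[-] asks=[#2:5@96 #1:5@97]
After op 3 cancel(order #2): fills=none; bids=[-] asks=[#1:5@97]
After op 4 [order #3] limit_buy(price=99, qty=4): fills=#3x#1:4@97; bids=[-] asks=[#1:1@97]
After op 5 [order #4] market_buy(qty=2): fills=#4x#1:1@97; bids=[-] asks=[-]
After op 6 [order #5] market_buy(qty=6): fills=none; bids=[-] asks=[-]

Answer: bid=- ask=97
bid=- ask=96
bid=- ask=97
bid=- ask=97
bid=- ask=-
bid=- ask=-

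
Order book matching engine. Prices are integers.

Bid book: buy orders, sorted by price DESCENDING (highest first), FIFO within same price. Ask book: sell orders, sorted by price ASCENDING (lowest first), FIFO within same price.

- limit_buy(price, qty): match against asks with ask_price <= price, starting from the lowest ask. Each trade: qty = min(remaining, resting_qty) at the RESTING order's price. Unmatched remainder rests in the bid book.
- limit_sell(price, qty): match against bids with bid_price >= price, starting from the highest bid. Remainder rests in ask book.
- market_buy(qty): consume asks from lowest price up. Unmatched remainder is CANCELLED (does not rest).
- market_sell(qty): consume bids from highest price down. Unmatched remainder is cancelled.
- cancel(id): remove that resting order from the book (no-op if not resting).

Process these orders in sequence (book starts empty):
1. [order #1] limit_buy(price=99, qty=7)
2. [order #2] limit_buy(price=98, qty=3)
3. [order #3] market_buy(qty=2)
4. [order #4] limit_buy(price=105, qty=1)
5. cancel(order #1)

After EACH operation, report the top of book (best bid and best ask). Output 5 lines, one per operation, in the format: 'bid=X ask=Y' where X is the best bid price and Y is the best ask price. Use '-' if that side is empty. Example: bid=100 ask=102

After op 1 [order #1] limit_buy(price=99, qty=7): fills=none; bids=[#1:7@99] asks=[-]
After op 2 [order #2] limit_buy(price=98, qty=3): fills=none; bids=[#1:7@99 #2:3@98] asks=[-]
After op 3 [order #3] market_buy(qty=2): fills=none; bids=[#1:7@99 #2:3@98] asks=[-]
After op 4 [order #4] limit_buy(price=105, qty=1): fills=none; bids=[#4:1@105 #1:7@99 #2:3@98] asks=[-]
After op 5 cancel(order #1): fills=none; bids=[#4:1@105 #2:3@98] asks=[-]

Answer: bid=99 ask=-
bid=99 ask=-
bid=99 ask=-
bid=105 ask=-
bid=105 ask=-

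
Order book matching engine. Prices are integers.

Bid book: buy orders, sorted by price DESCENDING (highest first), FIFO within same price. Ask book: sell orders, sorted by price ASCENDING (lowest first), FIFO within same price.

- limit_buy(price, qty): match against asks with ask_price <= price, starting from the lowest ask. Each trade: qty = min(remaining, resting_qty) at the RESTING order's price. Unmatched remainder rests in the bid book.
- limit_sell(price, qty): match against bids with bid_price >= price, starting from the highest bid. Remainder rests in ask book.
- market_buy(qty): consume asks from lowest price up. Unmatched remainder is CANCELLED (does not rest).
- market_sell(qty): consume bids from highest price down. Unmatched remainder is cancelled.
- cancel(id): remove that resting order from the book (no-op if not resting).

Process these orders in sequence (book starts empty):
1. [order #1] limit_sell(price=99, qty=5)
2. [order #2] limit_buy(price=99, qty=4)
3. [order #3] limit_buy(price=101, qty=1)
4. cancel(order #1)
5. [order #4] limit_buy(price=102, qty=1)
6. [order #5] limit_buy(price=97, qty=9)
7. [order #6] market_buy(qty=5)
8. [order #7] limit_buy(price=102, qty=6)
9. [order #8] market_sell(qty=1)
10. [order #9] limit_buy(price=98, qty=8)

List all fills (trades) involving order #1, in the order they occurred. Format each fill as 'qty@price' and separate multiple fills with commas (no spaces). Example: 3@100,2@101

Answer: 4@99,1@99

Derivation:
After op 1 [order #1] limit_sell(price=99, qty=5): fills=none; bids=[-] asks=[#1:5@99]
After op 2 [order #2] limit_buy(price=99, qty=4): fills=#2x#1:4@99; bids=[-] asks=[#1:1@99]
After op 3 [order #3] limit_buy(price=101, qty=1): fills=#3x#1:1@99; bids=[-] asks=[-]
After op 4 cancel(order #1): fills=none; bids=[-] asks=[-]
After op 5 [order #4] limit_buy(price=102, qty=1): fills=none; bids=[#4:1@102] asks=[-]
After op 6 [order #5] limit_buy(price=97, qty=9): fills=none; bids=[#4:1@102 #5:9@97] asks=[-]
After op 7 [order #6] market_buy(qty=5): fills=none; bids=[#4:1@102 #5:9@97] asks=[-]
After op 8 [order #7] limit_buy(price=102, qty=6): fills=none; bids=[#4:1@102 #7:6@102 #5:9@97] asks=[-]
After op 9 [order #8] market_sell(qty=1): fills=#4x#8:1@102; bids=[#7:6@102 #5:9@97] asks=[-]
After op 10 [order #9] limit_buy(price=98, qty=8): fills=none; bids=[#7:6@102 #9:8@98 #5:9@97] asks=[-]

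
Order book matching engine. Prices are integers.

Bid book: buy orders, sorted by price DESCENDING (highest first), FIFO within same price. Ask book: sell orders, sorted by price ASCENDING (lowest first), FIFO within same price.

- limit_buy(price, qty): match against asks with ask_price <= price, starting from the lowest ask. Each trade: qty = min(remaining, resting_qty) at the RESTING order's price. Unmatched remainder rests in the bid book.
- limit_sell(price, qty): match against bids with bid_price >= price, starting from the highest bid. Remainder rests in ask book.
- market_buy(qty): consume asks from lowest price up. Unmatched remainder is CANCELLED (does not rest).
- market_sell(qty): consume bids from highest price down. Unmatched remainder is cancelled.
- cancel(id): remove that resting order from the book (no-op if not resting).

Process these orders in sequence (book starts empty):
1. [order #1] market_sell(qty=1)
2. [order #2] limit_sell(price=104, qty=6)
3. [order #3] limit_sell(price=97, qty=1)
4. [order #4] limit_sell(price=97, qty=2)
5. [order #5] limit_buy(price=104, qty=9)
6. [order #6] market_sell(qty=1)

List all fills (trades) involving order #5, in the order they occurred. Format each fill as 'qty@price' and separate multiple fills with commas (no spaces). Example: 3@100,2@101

After op 1 [order #1] market_sell(qty=1): fills=none; bids=[-] asks=[-]
After op 2 [order #2] limit_sell(price=104, qty=6): fills=none; bids=[-] asks=[#2:6@104]
After op 3 [order #3] limit_sell(price=97, qty=1): fills=none; bids=[-] asks=[#3:1@97 #2:6@104]
After op 4 [order #4] limit_sell(price=97, qty=2): fills=none; bids=[-] asks=[#3:1@97 #4:2@97 #2:6@104]
After op 5 [order #5] limit_buy(price=104, qty=9): fills=#5x#3:1@97 #5x#4:2@97 #5x#2:6@104; bids=[-] asks=[-]
After op 6 [order #6] market_sell(qty=1): fills=none; bids=[-] asks=[-]

Answer: 1@97,2@97,6@104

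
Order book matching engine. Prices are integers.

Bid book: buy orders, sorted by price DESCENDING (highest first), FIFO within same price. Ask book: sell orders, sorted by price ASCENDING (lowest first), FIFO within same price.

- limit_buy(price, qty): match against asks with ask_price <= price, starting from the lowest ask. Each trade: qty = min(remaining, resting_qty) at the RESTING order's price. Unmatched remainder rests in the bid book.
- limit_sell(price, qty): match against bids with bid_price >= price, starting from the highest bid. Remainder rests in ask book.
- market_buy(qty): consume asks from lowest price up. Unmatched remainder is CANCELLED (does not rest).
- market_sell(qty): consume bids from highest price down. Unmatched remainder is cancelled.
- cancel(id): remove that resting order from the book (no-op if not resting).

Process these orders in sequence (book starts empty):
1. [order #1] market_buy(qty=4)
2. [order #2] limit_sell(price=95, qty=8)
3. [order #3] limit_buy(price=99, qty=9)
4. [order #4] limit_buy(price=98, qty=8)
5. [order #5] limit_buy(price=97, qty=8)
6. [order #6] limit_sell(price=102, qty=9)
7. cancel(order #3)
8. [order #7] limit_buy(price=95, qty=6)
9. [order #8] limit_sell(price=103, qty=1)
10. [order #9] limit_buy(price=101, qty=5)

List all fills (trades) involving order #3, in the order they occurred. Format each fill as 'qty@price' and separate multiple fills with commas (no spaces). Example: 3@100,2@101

After op 1 [order #1] market_buy(qty=4): fills=none; bids=[-] asks=[-]
After op 2 [order #2] limit_sell(price=95, qty=8): fills=none; bids=[-] asks=[#2:8@95]
After op 3 [order #3] limit_buy(price=99, qty=9): fills=#3x#2:8@95; bids=[#3:1@99] asks=[-]
After op 4 [order #4] limit_buy(price=98, qty=8): fills=none; bids=[#3:1@99 #4:8@98] asks=[-]
After op 5 [order #5] limit_buy(price=97, qty=8): fills=none; bids=[#3:1@99 #4:8@98 #5:8@97] asks=[-]
After op 6 [order #6] limit_sell(price=102, qty=9): fills=none; bids=[#3:1@99 #4:8@98 #5:8@97] asks=[#6:9@102]
After op 7 cancel(order #3): fills=none; bids=[#4:8@98 #5:8@97] asks=[#6:9@102]
After op 8 [order #7] limit_buy(price=95, qty=6): fills=none; bids=[#4:8@98 #5:8@97 #7:6@95] asks=[#6:9@102]
After op 9 [order #8] limit_sell(price=103, qty=1): fills=none; bids=[#4:8@98 #5:8@97 #7:6@95] asks=[#6:9@102 #8:1@103]
After op 10 [order #9] limit_buy(price=101, qty=5): fills=none; bids=[#9:5@101 #4:8@98 #5:8@97 #7:6@95] asks=[#6:9@102 #8:1@103]

Answer: 8@95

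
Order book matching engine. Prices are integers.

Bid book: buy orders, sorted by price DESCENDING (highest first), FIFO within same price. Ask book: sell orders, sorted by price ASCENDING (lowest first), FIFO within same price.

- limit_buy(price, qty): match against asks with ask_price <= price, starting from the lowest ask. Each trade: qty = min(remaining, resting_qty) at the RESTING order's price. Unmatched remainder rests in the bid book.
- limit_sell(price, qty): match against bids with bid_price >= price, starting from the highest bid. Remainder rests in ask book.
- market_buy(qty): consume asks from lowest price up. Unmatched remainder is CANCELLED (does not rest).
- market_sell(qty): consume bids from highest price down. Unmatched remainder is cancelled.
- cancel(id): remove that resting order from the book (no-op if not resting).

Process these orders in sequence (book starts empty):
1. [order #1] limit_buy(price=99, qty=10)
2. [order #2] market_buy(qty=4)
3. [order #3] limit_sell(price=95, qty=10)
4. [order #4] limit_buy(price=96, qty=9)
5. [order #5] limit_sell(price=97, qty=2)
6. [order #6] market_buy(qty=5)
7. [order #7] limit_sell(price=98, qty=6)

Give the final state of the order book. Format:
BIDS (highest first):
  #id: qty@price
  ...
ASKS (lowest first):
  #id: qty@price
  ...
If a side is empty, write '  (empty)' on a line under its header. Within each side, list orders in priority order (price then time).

Answer: BIDS (highest first):
  #4: 9@96
ASKS (lowest first):
  #7: 6@98

Derivation:
After op 1 [order #1] limit_buy(price=99, qty=10): fills=none; bids=[#1:10@99] asks=[-]
After op 2 [order #2] market_buy(qty=4): fills=none; bids=[#1:10@99] asks=[-]
After op 3 [order #3] limit_sell(price=95, qty=10): fills=#1x#3:10@99; bids=[-] asks=[-]
After op 4 [order #4] limit_buy(price=96, qty=9): fills=none; bids=[#4:9@96] asks=[-]
After op 5 [order #5] limit_sell(price=97, qty=2): fills=none; bids=[#4:9@96] asks=[#5:2@97]
After op 6 [order #6] market_buy(qty=5): fills=#6x#5:2@97; bids=[#4:9@96] asks=[-]
After op 7 [order #7] limit_sell(price=98, qty=6): fills=none; bids=[#4:9@96] asks=[#7:6@98]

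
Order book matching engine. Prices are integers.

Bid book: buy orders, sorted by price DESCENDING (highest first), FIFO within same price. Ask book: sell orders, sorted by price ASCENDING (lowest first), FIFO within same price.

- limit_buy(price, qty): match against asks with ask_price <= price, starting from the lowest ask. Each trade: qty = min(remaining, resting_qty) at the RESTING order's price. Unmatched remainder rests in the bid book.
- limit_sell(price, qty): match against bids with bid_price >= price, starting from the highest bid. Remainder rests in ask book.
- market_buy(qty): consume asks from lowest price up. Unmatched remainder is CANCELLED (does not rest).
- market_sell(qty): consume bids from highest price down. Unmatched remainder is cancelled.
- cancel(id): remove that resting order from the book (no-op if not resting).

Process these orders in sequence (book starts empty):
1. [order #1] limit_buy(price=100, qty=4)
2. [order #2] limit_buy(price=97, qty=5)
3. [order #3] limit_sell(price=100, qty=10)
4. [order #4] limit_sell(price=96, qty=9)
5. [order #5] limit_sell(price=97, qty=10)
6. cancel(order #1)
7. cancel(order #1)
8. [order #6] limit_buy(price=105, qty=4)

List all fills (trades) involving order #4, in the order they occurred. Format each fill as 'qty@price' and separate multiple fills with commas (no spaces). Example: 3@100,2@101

After op 1 [order #1] limit_buy(price=100, qty=4): fills=none; bids=[#1:4@100] asks=[-]
After op 2 [order #2] limit_buy(price=97, qty=5): fills=none; bids=[#1:4@100 #2:5@97] asks=[-]
After op 3 [order #3] limit_sell(price=100, qty=10): fills=#1x#3:4@100; bids=[#2:5@97] asks=[#3:6@100]
After op 4 [order #4] limit_sell(price=96, qty=9): fills=#2x#4:5@97; bids=[-] asks=[#4:4@96 #3:6@100]
After op 5 [order #5] limit_sell(price=97, qty=10): fills=none; bids=[-] asks=[#4:4@96 #5:10@97 #3:6@100]
After op 6 cancel(order #1): fills=none; bids=[-] asks=[#4:4@96 #5:10@97 #3:6@100]
After op 7 cancel(order #1): fills=none; bids=[-] asks=[#4:4@96 #5:10@97 #3:6@100]
After op 8 [order #6] limit_buy(price=105, qty=4): fills=#6x#4:4@96; bids=[-] asks=[#5:10@97 #3:6@100]

Answer: 5@97,4@96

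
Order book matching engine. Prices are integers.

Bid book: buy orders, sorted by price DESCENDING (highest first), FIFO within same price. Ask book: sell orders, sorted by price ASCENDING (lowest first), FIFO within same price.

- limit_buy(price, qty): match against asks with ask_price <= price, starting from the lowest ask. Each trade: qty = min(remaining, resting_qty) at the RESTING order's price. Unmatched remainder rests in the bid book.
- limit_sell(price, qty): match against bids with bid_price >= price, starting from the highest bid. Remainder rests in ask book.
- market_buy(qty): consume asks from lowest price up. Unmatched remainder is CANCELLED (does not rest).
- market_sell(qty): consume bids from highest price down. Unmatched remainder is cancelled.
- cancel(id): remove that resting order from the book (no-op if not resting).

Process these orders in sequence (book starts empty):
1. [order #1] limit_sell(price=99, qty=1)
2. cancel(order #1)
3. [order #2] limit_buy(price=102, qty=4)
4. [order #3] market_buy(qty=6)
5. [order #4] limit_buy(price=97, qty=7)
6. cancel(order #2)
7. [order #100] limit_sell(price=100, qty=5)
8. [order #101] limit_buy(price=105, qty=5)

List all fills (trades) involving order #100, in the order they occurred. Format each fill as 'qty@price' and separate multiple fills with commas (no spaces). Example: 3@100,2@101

After op 1 [order #1] limit_sell(price=99, qty=1): fills=none; bids=[-] asks=[#1:1@99]
After op 2 cancel(order #1): fills=none; bids=[-] asks=[-]
After op 3 [order #2] limit_buy(price=102, qty=4): fills=none; bids=[#2:4@102] asks=[-]
After op 4 [order #3] market_buy(qty=6): fills=none; bids=[#2:4@102] asks=[-]
After op 5 [order #4] limit_buy(price=97, qty=7): fills=none; bids=[#2:4@102 #4:7@97] asks=[-]
After op 6 cancel(order #2): fills=none; bids=[#4:7@97] asks=[-]
After op 7 [order #100] limit_sell(price=100, qty=5): fills=none; bids=[#4:7@97] asks=[#100:5@100]
After op 8 [order #101] limit_buy(price=105, qty=5): fills=#101x#100:5@100; bids=[#4:7@97] asks=[-]

Answer: 5@100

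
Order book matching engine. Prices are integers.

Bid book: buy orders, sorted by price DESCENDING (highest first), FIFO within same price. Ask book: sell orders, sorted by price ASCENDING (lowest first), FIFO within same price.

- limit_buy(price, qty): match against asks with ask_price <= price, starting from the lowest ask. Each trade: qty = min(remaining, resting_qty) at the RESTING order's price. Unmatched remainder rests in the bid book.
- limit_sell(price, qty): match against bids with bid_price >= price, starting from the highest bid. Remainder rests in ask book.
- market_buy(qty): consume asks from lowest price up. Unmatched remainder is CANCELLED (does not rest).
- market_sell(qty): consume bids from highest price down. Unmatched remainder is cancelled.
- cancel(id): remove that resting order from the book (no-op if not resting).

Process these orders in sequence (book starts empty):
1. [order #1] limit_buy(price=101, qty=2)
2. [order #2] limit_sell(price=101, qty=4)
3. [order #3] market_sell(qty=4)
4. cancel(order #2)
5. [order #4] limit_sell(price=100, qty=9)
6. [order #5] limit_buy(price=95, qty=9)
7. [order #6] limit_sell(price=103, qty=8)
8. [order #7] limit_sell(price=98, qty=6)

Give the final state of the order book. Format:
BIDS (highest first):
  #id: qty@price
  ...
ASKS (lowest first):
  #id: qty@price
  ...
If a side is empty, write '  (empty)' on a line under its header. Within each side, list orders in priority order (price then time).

After op 1 [order #1] limit_buy(price=101, qty=2): fills=none; bids=[#1:2@101] asks=[-]
After op 2 [order #2] limit_sell(price=101, qty=4): fills=#1x#2:2@101; bids=[-] asks=[#2:2@101]
After op 3 [order #3] market_sell(qty=4): fills=none; bids=[-] asks=[#2:2@101]
After op 4 cancel(order #2): fills=none; bids=[-] asks=[-]
After op 5 [order #4] limit_sell(price=100, qty=9): fills=none; bids=[-] asks=[#4:9@100]
After op 6 [order #5] limit_buy(price=95, qty=9): fills=none; bids=[#5:9@95] asks=[#4:9@100]
After op 7 [order #6] limit_sell(price=103, qty=8): fills=none; bids=[#5:9@95] asks=[#4:9@100 #6:8@103]
After op 8 [order #7] limit_sell(price=98, qty=6): fills=none; bids=[#5:9@95] asks=[#7:6@98 #4:9@100 #6:8@103]

Answer: BIDS (highest first):
  #5: 9@95
ASKS (lowest first):
  #7: 6@98
  #4: 9@100
  #6: 8@103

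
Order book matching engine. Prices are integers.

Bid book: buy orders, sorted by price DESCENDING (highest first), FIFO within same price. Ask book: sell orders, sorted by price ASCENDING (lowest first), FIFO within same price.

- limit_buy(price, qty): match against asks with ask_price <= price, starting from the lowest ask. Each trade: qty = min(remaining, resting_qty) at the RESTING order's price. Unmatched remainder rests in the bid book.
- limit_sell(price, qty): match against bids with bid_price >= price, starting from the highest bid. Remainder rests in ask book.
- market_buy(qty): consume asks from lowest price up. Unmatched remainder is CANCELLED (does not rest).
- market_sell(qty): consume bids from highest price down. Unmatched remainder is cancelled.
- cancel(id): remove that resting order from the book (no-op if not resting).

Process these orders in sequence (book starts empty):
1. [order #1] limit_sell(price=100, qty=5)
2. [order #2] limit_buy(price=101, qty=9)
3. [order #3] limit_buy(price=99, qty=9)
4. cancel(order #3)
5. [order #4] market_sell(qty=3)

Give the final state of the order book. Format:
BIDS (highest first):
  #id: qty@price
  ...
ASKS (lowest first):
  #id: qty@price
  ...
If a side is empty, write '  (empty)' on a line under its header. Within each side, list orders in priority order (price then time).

Answer: BIDS (highest first):
  #2: 1@101
ASKS (lowest first):
  (empty)

Derivation:
After op 1 [order #1] limit_sell(price=100, qty=5): fills=none; bids=[-] asks=[#1:5@100]
After op 2 [order #2] limit_buy(price=101, qty=9): fills=#2x#1:5@100; bids=[#2:4@101] asks=[-]
After op 3 [order #3] limit_buy(price=99, qty=9): fills=none; bids=[#2:4@101 #3:9@99] asks=[-]
After op 4 cancel(order #3): fills=none; bids=[#2:4@101] asks=[-]
After op 5 [order #4] market_sell(qty=3): fills=#2x#4:3@101; bids=[#2:1@101] asks=[-]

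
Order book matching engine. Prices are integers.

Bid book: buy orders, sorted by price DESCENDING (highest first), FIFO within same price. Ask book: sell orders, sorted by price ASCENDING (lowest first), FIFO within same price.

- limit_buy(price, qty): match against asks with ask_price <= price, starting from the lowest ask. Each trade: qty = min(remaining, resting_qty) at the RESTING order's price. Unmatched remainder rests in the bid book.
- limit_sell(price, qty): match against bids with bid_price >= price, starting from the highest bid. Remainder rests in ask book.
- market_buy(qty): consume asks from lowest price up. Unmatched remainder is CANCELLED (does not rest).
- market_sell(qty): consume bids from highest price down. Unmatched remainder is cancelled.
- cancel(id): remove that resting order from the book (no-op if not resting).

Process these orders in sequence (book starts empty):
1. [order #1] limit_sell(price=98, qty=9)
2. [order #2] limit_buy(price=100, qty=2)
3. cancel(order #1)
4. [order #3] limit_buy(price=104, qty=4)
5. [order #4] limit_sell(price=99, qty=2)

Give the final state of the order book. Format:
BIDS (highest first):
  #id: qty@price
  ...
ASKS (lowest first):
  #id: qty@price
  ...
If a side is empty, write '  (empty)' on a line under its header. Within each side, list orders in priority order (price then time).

After op 1 [order #1] limit_sell(price=98, qty=9): fills=none; bids=[-] asks=[#1:9@98]
After op 2 [order #2] limit_buy(price=100, qty=2): fills=#2x#1:2@98; bids=[-] asks=[#1:7@98]
After op 3 cancel(order #1): fills=none; bids=[-] asks=[-]
After op 4 [order #3] limit_buy(price=104, qty=4): fills=none; bids=[#3:4@104] asks=[-]
After op 5 [order #4] limit_sell(price=99, qty=2): fills=#3x#4:2@104; bids=[#3:2@104] asks=[-]

Answer: BIDS (highest first):
  #3: 2@104
ASKS (lowest first):
  (empty)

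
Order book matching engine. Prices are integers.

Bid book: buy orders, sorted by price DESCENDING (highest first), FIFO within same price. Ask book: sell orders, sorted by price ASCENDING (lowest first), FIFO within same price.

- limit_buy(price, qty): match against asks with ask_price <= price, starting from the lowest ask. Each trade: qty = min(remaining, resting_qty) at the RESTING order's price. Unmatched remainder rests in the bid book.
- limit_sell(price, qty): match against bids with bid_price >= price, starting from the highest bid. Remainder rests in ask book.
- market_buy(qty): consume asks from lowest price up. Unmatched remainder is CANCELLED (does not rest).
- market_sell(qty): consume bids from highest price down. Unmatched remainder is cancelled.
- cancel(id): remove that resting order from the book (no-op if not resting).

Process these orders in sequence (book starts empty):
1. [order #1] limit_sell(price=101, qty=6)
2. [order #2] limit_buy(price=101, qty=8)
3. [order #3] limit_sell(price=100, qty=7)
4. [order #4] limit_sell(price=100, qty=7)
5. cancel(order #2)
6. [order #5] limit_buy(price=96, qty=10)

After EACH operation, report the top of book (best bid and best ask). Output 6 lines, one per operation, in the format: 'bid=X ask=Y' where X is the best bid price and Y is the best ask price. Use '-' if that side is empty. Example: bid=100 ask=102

Answer: bid=- ask=101
bid=101 ask=-
bid=- ask=100
bid=- ask=100
bid=- ask=100
bid=96 ask=100

Derivation:
After op 1 [order #1] limit_sell(price=101, qty=6): fills=none; bids=[-] asks=[#1:6@101]
After op 2 [order #2] limit_buy(price=101, qty=8): fills=#2x#1:6@101; bids=[#2:2@101] asks=[-]
After op 3 [order #3] limit_sell(price=100, qty=7): fills=#2x#3:2@101; bids=[-] asks=[#3:5@100]
After op 4 [order #4] limit_sell(price=100, qty=7): fills=none; bids=[-] asks=[#3:5@100 #4:7@100]
After op 5 cancel(order #2): fills=none; bids=[-] asks=[#3:5@100 #4:7@100]
After op 6 [order #5] limit_buy(price=96, qty=10): fills=none; bids=[#5:10@96] asks=[#3:5@100 #4:7@100]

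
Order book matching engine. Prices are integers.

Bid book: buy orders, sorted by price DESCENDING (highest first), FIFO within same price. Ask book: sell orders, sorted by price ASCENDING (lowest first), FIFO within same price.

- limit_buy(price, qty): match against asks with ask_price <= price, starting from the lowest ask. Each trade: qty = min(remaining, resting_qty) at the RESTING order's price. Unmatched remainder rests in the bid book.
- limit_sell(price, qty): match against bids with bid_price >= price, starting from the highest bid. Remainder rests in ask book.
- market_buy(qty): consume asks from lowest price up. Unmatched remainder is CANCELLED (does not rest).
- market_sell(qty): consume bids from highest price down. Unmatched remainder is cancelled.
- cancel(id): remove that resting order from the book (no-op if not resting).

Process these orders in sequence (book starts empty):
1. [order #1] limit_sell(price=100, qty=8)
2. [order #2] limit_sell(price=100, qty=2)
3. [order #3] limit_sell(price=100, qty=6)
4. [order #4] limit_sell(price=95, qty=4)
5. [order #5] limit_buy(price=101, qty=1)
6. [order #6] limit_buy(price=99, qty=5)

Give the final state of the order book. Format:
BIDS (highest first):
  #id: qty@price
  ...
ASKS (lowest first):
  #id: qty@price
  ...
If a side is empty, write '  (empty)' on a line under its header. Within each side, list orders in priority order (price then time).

After op 1 [order #1] limit_sell(price=100, qty=8): fills=none; bids=[-] asks=[#1:8@100]
After op 2 [order #2] limit_sell(price=100, qty=2): fills=none; bids=[-] asks=[#1:8@100 #2:2@100]
After op 3 [order #3] limit_sell(price=100, qty=6): fills=none; bids=[-] asks=[#1:8@100 #2:2@100 #3:6@100]
After op 4 [order #4] limit_sell(price=95, qty=4): fills=none; bids=[-] asks=[#4:4@95 #1:8@100 #2:2@100 #3:6@100]
After op 5 [order #5] limit_buy(price=101, qty=1): fills=#5x#4:1@95; bids=[-] asks=[#4:3@95 #1:8@100 #2:2@100 #3:6@100]
After op 6 [order #6] limit_buy(price=99, qty=5): fills=#6x#4:3@95; bids=[#6:2@99] asks=[#1:8@100 #2:2@100 #3:6@100]

Answer: BIDS (highest first):
  #6: 2@99
ASKS (lowest first):
  #1: 8@100
  #2: 2@100
  #3: 6@100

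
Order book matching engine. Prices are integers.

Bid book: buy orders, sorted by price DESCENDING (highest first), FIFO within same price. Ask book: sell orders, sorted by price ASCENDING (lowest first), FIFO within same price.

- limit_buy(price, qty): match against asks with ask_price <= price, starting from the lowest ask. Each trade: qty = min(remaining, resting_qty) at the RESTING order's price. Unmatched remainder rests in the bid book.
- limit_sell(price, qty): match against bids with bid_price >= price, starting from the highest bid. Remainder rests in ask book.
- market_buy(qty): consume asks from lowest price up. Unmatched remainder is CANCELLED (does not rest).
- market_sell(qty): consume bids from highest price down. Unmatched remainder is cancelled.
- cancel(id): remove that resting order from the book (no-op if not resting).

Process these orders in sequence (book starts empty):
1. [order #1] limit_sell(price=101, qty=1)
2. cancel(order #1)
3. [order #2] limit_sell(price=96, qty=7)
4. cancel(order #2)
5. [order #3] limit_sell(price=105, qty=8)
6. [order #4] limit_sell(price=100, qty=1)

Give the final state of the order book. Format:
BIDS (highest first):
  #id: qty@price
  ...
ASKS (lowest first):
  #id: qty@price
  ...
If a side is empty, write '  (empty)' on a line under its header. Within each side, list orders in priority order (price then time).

Answer: BIDS (highest first):
  (empty)
ASKS (lowest first):
  #4: 1@100
  #3: 8@105

Derivation:
After op 1 [order #1] limit_sell(price=101, qty=1): fills=none; bids=[-] asks=[#1:1@101]
After op 2 cancel(order #1): fills=none; bids=[-] asks=[-]
After op 3 [order #2] limit_sell(price=96, qty=7): fills=none; bids=[-] asks=[#2:7@96]
After op 4 cancel(order #2): fills=none; bids=[-] asks=[-]
After op 5 [order #3] limit_sell(price=105, qty=8): fills=none; bids=[-] asks=[#3:8@105]
After op 6 [order #4] limit_sell(price=100, qty=1): fills=none; bids=[-] asks=[#4:1@100 #3:8@105]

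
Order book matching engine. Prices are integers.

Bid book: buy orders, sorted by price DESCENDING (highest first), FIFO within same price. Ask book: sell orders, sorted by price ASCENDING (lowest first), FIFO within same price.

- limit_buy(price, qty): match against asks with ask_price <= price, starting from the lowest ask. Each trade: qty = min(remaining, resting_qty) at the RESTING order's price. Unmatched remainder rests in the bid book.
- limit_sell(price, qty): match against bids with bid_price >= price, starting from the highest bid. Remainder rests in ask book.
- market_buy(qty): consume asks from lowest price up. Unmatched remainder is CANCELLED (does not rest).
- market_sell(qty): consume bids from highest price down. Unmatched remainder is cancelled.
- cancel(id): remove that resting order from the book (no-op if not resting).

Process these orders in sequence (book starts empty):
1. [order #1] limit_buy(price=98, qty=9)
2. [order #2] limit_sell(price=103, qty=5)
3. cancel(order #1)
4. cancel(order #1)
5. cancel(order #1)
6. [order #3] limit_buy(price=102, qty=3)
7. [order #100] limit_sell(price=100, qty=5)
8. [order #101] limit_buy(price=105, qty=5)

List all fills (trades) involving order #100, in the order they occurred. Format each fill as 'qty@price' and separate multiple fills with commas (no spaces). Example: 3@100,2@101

Answer: 3@102,2@100

Derivation:
After op 1 [order #1] limit_buy(price=98, qty=9): fills=none; bids=[#1:9@98] asks=[-]
After op 2 [order #2] limit_sell(price=103, qty=5): fills=none; bids=[#1:9@98] asks=[#2:5@103]
After op 3 cancel(order #1): fills=none; bids=[-] asks=[#2:5@103]
After op 4 cancel(order #1): fills=none; bids=[-] asks=[#2:5@103]
After op 5 cancel(order #1): fills=none; bids=[-] asks=[#2:5@103]
After op 6 [order #3] limit_buy(price=102, qty=3): fills=none; bids=[#3:3@102] asks=[#2:5@103]
After op 7 [order #100] limit_sell(price=100, qty=5): fills=#3x#100:3@102; bids=[-] asks=[#100:2@100 #2:5@103]
After op 8 [order #101] limit_buy(price=105, qty=5): fills=#101x#100:2@100 #101x#2:3@103; bids=[-] asks=[#2:2@103]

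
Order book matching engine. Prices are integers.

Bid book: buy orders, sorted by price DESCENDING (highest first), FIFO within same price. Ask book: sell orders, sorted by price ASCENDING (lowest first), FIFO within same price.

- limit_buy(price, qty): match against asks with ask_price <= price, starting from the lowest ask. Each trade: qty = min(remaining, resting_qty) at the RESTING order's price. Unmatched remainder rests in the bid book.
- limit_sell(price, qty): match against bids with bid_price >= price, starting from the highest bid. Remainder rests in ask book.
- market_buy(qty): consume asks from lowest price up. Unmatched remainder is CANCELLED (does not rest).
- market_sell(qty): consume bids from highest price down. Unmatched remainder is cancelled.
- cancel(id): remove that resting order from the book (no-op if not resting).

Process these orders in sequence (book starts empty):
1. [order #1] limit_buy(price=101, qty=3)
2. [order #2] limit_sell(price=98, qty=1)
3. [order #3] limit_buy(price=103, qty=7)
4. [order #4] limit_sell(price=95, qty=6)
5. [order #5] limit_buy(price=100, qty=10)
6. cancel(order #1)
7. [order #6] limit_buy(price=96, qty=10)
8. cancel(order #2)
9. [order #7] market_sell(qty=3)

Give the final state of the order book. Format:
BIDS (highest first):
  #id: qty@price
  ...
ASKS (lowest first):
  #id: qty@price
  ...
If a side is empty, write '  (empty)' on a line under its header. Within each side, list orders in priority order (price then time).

Answer: BIDS (highest first):
  #5: 8@100
  #6: 10@96
ASKS (lowest first):
  (empty)

Derivation:
After op 1 [order #1] limit_buy(price=101, qty=3): fills=none; bids=[#1:3@101] asks=[-]
After op 2 [order #2] limit_sell(price=98, qty=1): fills=#1x#2:1@101; bids=[#1:2@101] asks=[-]
After op 3 [order #3] limit_buy(price=103, qty=7): fills=none; bids=[#3:7@103 #1:2@101] asks=[-]
After op 4 [order #4] limit_sell(price=95, qty=6): fills=#3x#4:6@103; bids=[#3:1@103 #1:2@101] asks=[-]
After op 5 [order #5] limit_buy(price=100, qty=10): fills=none; bids=[#3:1@103 #1:2@101 #5:10@100] asks=[-]
After op 6 cancel(order #1): fills=none; bids=[#3:1@103 #5:10@100] asks=[-]
After op 7 [order #6] limit_buy(price=96, qty=10): fills=none; bids=[#3:1@103 #5:10@100 #6:10@96] asks=[-]
After op 8 cancel(order #2): fills=none; bids=[#3:1@103 #5:10@100 #6:10@96] asks=[-]
After op 9 [order #7] market_sell(qty=3): fills=#3x#7:1@103 #5x#7:2@100; bids=[#5:8@100 #6:10@96] asks=[-]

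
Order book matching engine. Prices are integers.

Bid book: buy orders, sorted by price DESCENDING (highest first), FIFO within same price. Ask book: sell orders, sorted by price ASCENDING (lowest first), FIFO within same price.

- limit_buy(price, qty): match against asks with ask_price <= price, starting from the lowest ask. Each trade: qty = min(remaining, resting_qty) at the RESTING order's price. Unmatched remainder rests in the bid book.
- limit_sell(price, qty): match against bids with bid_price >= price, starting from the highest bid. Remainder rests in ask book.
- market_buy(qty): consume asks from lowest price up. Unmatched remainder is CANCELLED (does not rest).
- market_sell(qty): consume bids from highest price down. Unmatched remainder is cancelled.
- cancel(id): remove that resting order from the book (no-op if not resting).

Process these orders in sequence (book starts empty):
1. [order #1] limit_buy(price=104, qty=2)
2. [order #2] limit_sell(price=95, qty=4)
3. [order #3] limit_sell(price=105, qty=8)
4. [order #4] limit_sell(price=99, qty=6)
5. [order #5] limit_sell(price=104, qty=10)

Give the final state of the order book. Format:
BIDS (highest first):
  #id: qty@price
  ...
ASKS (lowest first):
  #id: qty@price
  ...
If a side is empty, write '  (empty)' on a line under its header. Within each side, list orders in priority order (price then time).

After op 1 [order #1] limit_buy(price=104, qty=2): fills=none; bids=[#1:2@104] asks=[-]
After op 2 [order #2] limit_sell(price=95, qty=4): fills=#1x#2:2@104; bids=[-] asks=[#2:2@95]
After op 3 [order #3] limit_sell(price=105, qty=8): fills=none; bids=[-] asks=[#2:2@95 #3:8@105]
After op 4 [order #4] limit_sell(price=99, qty=6): fills=none; bids=[-] asks=[#2:2@95 #4:6@99 #3:8@105]
After op 5 [order #5] limit_sell(price=104, qty=10): fills=none; bids=[-] asks=[#2:2@95 #4:6@99 #5:10@104 #3:8@105]

Answer: BIDS (highest first):
  (empty)
ASKS (lowest first):
  #2: 2@95
  #4: 6@99
  #5: 10@104
  #3: 8@105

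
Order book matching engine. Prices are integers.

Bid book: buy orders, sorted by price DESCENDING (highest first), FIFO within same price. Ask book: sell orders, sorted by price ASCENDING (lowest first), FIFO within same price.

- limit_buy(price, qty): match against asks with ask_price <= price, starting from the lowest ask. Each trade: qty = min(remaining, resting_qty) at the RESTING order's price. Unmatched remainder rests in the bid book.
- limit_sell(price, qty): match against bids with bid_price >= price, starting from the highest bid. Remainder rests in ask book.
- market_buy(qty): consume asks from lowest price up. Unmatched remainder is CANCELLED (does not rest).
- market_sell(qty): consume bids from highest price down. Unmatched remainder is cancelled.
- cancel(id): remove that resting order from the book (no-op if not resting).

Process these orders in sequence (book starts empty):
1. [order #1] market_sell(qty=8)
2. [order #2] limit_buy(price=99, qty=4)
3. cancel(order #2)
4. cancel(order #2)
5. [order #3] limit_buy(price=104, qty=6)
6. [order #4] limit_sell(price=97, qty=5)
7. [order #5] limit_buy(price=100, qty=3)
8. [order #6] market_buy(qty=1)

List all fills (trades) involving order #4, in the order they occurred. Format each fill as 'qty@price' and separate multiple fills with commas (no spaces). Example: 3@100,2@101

After op 1 [order #1] market_sell(qty=8): fills=none; bids=[-] asks=[-]
After op 2 [order #2] limit_buy(price=99, qty=4): fills=none; bids=[#2:4@99] asks=[-]
After op 3 cancel(order #2): fills=none; bids=[-] asks=[-]
After op 4 cancel(order #2): fills=none; bids=[-] asks=[-]
After op 5 [order #3] limit_buy(price=104, qty=6): fills=none; bids=[#3:6@104] asks=[-]
After op 6 [order #4] limit_sell(price=97, qty=5): fills=#3x#4:5@104; bids=[#3:1@104] asks=[-]
After op 7 [order #5] limit_buy(price=100, qty=3): fills=none; bids=[#3:1@104 #5:3@100] asks=[-]
After op 8 [order #6] market_buy(qty=1): fills=none; bids=[#3:1@104 #5:3@100] asks=[-]

Answer: 5@104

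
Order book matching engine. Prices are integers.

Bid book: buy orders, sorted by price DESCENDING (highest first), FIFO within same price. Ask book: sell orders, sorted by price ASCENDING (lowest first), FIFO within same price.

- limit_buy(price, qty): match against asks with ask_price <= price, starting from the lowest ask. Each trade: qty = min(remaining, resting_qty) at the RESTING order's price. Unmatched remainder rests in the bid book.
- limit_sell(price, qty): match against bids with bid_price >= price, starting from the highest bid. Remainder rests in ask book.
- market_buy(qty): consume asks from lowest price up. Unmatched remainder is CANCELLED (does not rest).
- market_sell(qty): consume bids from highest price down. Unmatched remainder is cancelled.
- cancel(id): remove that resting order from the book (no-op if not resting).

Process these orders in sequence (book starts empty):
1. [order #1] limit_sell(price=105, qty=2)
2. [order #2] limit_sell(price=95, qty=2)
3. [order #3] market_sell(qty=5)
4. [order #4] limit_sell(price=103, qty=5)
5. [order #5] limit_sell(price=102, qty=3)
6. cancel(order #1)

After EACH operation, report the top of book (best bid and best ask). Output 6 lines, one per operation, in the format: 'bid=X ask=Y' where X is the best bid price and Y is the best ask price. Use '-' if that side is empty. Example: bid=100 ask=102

After op 1 [order #1] limit_sell(price=105, qty=2): fills=none; bids=[-] asks=[#1:2@105]
After op 2 [order #2] limit_sell(price=95, qty=2): fills=none; bids=[-] asks=[#2:2@95 #1:2@105]
After op 3 [order #3] market_sell(qty=5): fills=none; bids=[-] asks=[#2:2@95 #1:2@105]
After op 4 [order #4] limit_sell(price=103, qty=5): fills=none; bids=[-] asks=[#2:2@95 #4:5@103 #1:2@105]
After op 5 [order #5] limit_sell(price=102, qty=3): fills=none; bids=[-] asks=[#2:2@95 #5:3@102 #4:5@103 #1:2@105]
After op 6 cancel(order #1): fills=none; bids=[-] asks=[#2:2@95 #5:3@102 #4:5@103]

Answer: bid=- ask=105
bid=- ask=95
bid=- ask=95
bid=- ask=95
bid=- ask=95
bid=- ask=95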